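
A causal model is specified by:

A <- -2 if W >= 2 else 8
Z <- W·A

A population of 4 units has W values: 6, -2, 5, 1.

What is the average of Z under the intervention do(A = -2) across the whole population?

Under do(A=-2), A's equation is replaced by A=-2 for every unit. Per-unit Z: -12, 4, -10, -2. Mean = -5.

-5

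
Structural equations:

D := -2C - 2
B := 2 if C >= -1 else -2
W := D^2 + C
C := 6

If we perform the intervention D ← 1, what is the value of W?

7

The intervention breaks the incoming arrows to D: D := -2C - 2 no longer applies, and D = 1.
W = D^2 + C  [with D=1, C=6]  = 7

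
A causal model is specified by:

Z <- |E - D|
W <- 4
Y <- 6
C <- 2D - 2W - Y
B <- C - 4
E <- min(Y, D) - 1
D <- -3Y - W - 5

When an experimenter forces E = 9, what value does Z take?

Under do(E=9), the mechanism E <- min(Y, D) - 1 is discarded; E is fixed at 9.
D = -3Y - W - 5  [with Y=6, W=4]  = -27
Z = |E - D|  [with E=9, D=-27]  = 36

36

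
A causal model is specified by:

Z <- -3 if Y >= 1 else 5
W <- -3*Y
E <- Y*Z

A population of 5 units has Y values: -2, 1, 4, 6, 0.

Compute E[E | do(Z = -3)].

-5.4

do(Z=-3) breaks Z's dependence on Y. With Z=-3 fixed, E across the units is 6, -3, -12, -18, 0, mean -5.4.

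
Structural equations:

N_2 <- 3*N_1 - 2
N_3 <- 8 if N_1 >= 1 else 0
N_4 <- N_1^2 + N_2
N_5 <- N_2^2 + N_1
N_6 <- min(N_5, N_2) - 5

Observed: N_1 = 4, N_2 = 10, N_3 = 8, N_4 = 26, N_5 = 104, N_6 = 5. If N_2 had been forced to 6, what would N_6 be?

1

Under do(N_2=6), the mechanism N_2 <- 3*N_1 - 2 is discarded; N_2 is fixed at 6.
N_5 = N_2^2 + N_1  [with N_2=6, N_1=4]  = 40
N_6 = min(N_5, N_2) - 5  [with N_5=40, N_2=6]  = 1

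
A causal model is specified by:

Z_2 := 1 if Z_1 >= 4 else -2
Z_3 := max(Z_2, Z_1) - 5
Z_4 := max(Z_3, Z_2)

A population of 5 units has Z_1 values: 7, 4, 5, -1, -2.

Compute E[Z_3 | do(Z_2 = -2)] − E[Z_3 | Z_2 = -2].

Every unit gets Z_2=-2 under the intervention. Z_3 values become 2, -1, 0, -6, -7; E[Z_3|do(Z_2=-2)] = -2.4.
Conditioning on Z_2=-2 selects the 2 unit(s) with Z_1 ∈ {-1, -2}. Their Z_3 values: -6, -7. Mean = -6.5.
Difference = -2.4 − (-6.5) = 4.1.

4.1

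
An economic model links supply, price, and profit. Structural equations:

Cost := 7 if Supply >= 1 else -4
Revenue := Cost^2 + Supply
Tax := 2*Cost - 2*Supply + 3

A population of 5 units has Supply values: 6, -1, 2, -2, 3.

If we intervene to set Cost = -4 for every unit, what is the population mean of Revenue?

Under do(Cost=-4), Cost's equation is replaced by Cost=-4 for every unit. Per-unit Revenue: 22, 15, 18, 14, 19. Mean = 17.6.

17.6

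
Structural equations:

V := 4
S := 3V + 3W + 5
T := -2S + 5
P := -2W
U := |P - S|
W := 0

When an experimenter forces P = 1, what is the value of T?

-29

The intervention breaks the incoming arrows to P: P := -2W no longer applies, and P = 1.
No directed path runs from P to T, so T keeps its natural value.
S = 3V + 3W + 5  [with V=4, W=0]  = 17
T = -2S + 5  [with S=17]  = -29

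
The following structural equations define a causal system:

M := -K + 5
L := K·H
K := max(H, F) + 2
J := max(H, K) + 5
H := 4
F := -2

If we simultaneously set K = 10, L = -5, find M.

-5

Setting K = 10, L = -5 by intervention discards those variables' equations.
M = -K + 5  [with K=10]  = -5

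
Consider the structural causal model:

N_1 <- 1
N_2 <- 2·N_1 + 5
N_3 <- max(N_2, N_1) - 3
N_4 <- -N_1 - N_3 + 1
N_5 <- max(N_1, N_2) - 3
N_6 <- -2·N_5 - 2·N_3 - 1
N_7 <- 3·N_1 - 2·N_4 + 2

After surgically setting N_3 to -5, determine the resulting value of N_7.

-5

The intervention breaks the incoming arrows to N_3: N_3 <- max(N_2, N_1) - 3 no longer applies, and N_3 = -5.
N_4 = -N_1 - N_3 + 1  [with N_1=1, N_3=-5]  = 5
N_7 = 3·N_1 - 2·N_4 + 2  [with N_1=1, N_4=5]  = -5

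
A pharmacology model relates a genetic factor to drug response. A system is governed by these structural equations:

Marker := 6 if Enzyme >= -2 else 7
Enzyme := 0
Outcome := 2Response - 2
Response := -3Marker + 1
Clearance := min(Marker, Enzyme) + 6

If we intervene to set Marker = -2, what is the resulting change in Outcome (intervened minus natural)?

do(Marker=-2) replaces the equation Marker := 6 if Enzyme >= -2 else 7 with the constant Marker = -2.
Response = -3Marker + 1  [with Marker=-2]  = 7
Outcome = 2Response - 2  [with Response=7]  = 12
Without intervention: Marker = 6 if Enzyme >= -2 else 7  [with Enzyme=0]  = 6; Response = -3Marker + 1  [with Marker=6]  = -17; Outcome = 2Response - 2  [with Response=-17]  = -36.
Change = 12 − (-36) = 48.

48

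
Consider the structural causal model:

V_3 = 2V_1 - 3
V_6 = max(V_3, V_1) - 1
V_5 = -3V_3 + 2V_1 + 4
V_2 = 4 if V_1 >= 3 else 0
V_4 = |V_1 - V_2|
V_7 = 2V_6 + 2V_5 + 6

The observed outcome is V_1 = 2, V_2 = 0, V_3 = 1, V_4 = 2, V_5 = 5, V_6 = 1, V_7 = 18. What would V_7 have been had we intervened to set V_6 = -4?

8

Intervening sets V_6 = -4 and removes its equation (V_6 = max(V_3, V_1) - 1).
V_3 = 2V_1 - 3  [with V_1=2]  = 1
V_5 = -3V_3 + 2V_1 + 4  [with V_3=1, V_1=2]  = 5
V_7 = 2V_6 + 2V_5 + 6  [with V_6=-4, V_5=5]  = 8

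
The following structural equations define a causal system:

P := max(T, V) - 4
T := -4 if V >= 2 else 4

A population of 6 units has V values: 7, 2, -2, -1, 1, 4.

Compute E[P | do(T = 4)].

do(T=4) breaks T's dependence on V. With T=4 fixed, P across the units is 3, 0, 0, 0, 0, 0, mean 0.5.

0.5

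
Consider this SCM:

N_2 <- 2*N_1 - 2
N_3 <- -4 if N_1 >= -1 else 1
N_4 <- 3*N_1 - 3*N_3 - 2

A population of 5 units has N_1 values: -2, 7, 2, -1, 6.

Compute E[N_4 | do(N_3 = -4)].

The intervention sets N_3=-4 in all 5 units regardless of N_1. Recomputing N_4 per unit gives 4, 31, 16, 7, 28; average 17.2.

17.2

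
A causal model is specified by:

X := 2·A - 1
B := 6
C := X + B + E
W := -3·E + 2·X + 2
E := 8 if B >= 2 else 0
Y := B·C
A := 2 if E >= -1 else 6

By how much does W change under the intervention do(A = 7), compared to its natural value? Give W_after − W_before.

do(A=7) replaces the equation A := 2 if E >= -1 else 6 with the constant A = 7.
E = 8 if B >= 2 else 0  [with B=6]  = 8
X = 2·A - 1  [with A=7]  = 13
W = -3·E + 2·X + 2  [with E=8, X=13]  = 4
Without intervention: E = 8 if B >= 2 else 0  [with B=6]  = 8; A = 2 if E >= -1 else 6  [with E=8]  = 2; X = 2·A - 1  [with A=2]  = 3; W = -3·E + 2·X + 2  [with E=8, X=3]  = -16.
Change = 4 − (-16) = 20.

20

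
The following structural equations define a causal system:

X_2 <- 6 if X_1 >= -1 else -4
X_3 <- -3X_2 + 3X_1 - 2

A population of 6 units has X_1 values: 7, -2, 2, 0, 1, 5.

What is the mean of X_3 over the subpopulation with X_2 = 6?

-11

Observing X_2=6 restricts to units where X_2's equation naturally yields 6: X_1 ∈ {7, 2, 0, 1, 5}. In that subpopulation X_3 = 1, -14, -20, -17, -5, mean -11.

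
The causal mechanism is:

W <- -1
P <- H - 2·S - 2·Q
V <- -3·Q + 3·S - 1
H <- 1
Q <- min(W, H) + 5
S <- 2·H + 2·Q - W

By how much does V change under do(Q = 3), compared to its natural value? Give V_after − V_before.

do(Q=3) replaces the equation Q <- min(W, H) + 5 with the constant Q = 3.
S = 2·H + 2·Q - W  [with H=1, Q=3, W=-1]  = 9
V = -3·Q + 3·S - 1  [with Q=3, S=9]  = 17
Without intervention: Q = min(W, H) + 5  [with W=-1, H=1]  = 4; S = 2·H + 2·Q - W  [with H=1, Q=4, W=-1]  = 11; V = -3·Q + 3·S - 1  [with Q=4, S=11]  = 20.
Change = 17 − 20 = -3.

-3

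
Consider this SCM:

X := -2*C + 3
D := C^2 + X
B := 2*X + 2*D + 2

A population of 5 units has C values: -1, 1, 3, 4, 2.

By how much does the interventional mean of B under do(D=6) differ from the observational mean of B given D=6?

-3.2

Every unit gets D=6 under the intervention. B values become 24, 16, 8, 4, 12; E[B|do(D=6)] = 12.8.
E[B|D=6] averages over only the 2 units with D=6 (C = -1, 3): B = 24, 8, mean 16.
Difference = 12.8 − 16 = -3.2.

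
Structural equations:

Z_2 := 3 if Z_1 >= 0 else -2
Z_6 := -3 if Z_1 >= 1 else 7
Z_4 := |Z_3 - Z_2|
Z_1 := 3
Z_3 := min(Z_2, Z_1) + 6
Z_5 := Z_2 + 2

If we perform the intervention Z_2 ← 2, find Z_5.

do(Z_2=2) replaces the equation Z_2 := 3 if Z_1 >= 0 else -2 with the constant Z_2 = 2.
Z_5 = Z_2 + 2  [with Z_2=2]  = 4

4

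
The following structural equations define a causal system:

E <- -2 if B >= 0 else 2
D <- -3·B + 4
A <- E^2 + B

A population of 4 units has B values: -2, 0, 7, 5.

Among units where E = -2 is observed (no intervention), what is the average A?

8

Conditioning on E=-2 selects the 3 unit(s) with B ∈ {0, 7, 5}. Their A values: 4, 11, 9. Mean = 8.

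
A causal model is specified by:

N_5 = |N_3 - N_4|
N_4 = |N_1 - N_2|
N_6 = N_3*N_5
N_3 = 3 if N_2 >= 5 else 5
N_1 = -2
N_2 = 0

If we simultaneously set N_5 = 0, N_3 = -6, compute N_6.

0

The joint intervention fixes N_5 = 0, N_3 = -6, removing each variable's own equation.
N_6 = N_3*N_5  [with N_3=-6, N_5=0]  = 0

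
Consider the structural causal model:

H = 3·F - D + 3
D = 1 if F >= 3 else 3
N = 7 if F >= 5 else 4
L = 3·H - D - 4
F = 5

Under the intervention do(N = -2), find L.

46

Intervening sets N = -2 and removes its equation (N = 7 if F >= 5 else 4).
No directed path runs from N to L, so L keeps its natural value.
D = 1 if F >= 3 else 3  [with F=5]  = 1
H = 3·F - D + 3  [with F=5, D=1]  = 17
L = 3·H - D - 4  [with H=17, D=1]  = 46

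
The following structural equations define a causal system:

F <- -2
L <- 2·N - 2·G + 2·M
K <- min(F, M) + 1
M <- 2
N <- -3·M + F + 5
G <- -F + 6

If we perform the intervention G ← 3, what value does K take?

-1

Under do(G=3), the mechanism G <- -F + 6 is discarded; G is fixed at 3.
Since K is not a descendant of the intervened variable, it is unaffected.
K = min(F, M) + 1  [with F=-2, M=2]  = -1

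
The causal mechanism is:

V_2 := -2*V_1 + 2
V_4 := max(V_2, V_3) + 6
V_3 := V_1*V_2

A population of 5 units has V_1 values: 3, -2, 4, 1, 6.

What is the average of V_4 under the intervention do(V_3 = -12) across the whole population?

do(V_3=-12) breaks V_3's dependence on V_1. With V_3=-12 fixed, V_4 across the units is 2, 12, 0, 6, -4, mean 3.2.

3.2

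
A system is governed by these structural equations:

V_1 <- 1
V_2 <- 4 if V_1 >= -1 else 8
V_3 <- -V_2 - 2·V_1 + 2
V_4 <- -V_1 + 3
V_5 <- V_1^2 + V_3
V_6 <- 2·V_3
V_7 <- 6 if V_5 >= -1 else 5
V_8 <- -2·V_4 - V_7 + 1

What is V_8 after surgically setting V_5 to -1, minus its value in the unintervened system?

-1

do(V_5=-1) replaces the equation V_5 <- V_1^2 + V_3 with the constant V_5 = -1.
V_4 = -V_1 + 3  [with V_1=1]  = 2
V_7 = 6 if V_5 >= -1 else 5  [with V_5=-1]  = 6
V_8 = -2·V_4 - V_7 + 1  [with V_4=2, V_7=6]  = -9
Without intervention: V_2 = 4 if V_1 >= -1 else 8  [with V_1=1]  = 4; V_3 = -V_2 - 2·V_1 + 2  [with V_2=4, V_1=1]  = -4; V_4 = -V_1 + 3  [with V_1=1]  = 2; V_5 = V_1^2 + V_3  [with V_1=1, V_3=-4]  = -3; V_7 = 6 if V_5 >= -1 else 5  [with V_5=-3]  = 5; V_8 = -2·V_4 - V_7 + 1  [with V_4=2, V_7=5]  = -8.
Change = -9 − (-8) = -1.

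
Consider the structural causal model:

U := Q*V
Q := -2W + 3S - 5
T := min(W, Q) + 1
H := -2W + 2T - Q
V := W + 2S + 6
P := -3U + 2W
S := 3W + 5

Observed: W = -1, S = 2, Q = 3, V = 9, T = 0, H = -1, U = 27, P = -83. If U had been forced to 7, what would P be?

-23

do(U=7) replaces the equation U := Q*V with the constant U = 7.
P = -3U + 2W  [with U=7, W=-1]  = -23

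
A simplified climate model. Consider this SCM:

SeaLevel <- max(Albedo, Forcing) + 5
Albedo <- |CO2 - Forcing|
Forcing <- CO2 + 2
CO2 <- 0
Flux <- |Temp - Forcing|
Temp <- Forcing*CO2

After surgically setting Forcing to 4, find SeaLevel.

do(Forcing=4) replaces the equation Forcing <- CO2 + 2 with the constant Forcing = 4.
Albedo = |CO2 - Forcing|  [with CO2=0, Forcing=4]  = 4
SeaLevel = max(Albedo, Forcing) + 5  [with Albedo=4, Forcing=4]  = 9

9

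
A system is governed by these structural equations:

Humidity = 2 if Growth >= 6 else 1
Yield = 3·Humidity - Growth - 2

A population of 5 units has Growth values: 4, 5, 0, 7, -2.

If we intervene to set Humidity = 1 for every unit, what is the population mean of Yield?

-1.8

do(Humidity=1) breaks Humidity's dependence on Growth. With Humidity=1 fixed, Yield across the units is -3, -4, 1, -6, 3, mean -1.8.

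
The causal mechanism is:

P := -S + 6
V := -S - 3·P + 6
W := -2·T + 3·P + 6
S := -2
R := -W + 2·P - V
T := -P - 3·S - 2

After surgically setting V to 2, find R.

-24

The intervention breaks the incoming arrows to V: V := -S - 3·P + 6 no longer applies, and V = 2.
P = -S + 6  [with S=-2]  = 8
T = -P - 3·S - 2  [with P=8, S=-2]  = -4
W = -2·T + 3·P + 6  [with T=-4, P=8]  = 38
R = -W + 2·P - V  [with W=38, P=8, V=2]  = -24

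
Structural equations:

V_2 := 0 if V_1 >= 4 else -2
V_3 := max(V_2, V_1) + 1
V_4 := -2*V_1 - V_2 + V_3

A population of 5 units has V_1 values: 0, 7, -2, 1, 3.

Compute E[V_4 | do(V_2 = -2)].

1.2

Every unit gets V_2=-2 under the intervention. V_4 values become 3, -4, 5, 2, 0; E[V_4|do(V_2=-2)] = 1.2.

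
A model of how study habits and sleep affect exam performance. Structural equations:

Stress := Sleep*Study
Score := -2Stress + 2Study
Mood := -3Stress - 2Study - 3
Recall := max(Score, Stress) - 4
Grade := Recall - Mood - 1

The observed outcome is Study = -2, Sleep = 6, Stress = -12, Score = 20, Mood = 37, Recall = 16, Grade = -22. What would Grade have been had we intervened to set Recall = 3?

Intervening sets Recall = 3 and removes its equation (Recall := max(Score, Stress) - 4).
Stress = Sleep*Study  [with Sleep=6, Study=-2]  = -12
Mood = -3Stress - 2Study - 3  [with Stress=-12, Study=-2]  = 37
Grade = Recall - Mood - 1  [with Recall=3, Mood=37]  = -35

-35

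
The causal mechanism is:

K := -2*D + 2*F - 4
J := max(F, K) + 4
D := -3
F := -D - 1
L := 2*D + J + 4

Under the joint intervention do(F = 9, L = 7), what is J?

The joint intervention fixes F = 9, L = 7, removing each variable's own equation.
K = -2*D + 2*F - 4  [with D=-3, F=9]  = 20
J = max(F, K) + 4  [with F=9, K=20]  = 24

24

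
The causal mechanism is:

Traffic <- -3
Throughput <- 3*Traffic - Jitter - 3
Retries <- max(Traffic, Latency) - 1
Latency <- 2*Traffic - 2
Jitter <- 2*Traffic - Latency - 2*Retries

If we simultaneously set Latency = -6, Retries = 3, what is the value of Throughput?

Under do(Latency = -6, Retries = 3), each intervened variable's structural equation is replaced by its fixed value.
Jitter = 2*Traffic - Latency - 2*Retries  [with Traffic=-3, Latency=-6, Retries=3]  = -6
Throughput = 3*Traffic - Jitter - 3  [with Traffic=-3, Jitter=-6]  = -6

-6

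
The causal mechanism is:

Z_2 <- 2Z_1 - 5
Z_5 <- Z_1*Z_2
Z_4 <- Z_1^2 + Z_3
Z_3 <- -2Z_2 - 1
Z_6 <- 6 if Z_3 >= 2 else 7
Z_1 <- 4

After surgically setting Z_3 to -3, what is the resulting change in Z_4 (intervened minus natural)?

The intervention breaks the incoming arrows to Z_3: Z_3 <- -2Z_2 - 1 no longer applies, and Z_3 = -3.
Z_4 = Z_1^2 + Z_3  [with Z_1=4, Z_3=-3]  = 13
Without intervention: Z_2 = 2Z_1 - 5  [with Z_1=4]  = 3; Z_3 = -2Z_2 - 1  [with Z_2=3]  = -7; Z_4 = Z_1^2 + Z_3  [with Z_1=4, Z_3=-7]  = 9.
Change = 13 − 9 = 4.

4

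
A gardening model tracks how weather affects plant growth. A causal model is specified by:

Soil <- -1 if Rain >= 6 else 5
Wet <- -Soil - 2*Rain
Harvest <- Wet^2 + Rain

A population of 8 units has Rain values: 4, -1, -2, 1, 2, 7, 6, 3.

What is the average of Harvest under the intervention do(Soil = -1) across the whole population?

Every unit gets Soil=-1 under the intervention. Harvest values become 53, 8, 23, 2, 11, 176, 127, 28; E[Harvest|do(Soil=-1)] = 53.5.

53.5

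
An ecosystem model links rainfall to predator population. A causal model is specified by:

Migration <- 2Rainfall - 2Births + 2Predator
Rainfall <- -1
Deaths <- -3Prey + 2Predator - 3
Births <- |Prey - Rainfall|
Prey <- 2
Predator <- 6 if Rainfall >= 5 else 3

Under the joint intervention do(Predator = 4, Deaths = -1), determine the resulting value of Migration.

Setting Predator = 4, Deaths = -1 by intervention discards those variables' equations.
Births = |Prey - Rainfall|  [with Prey=2, Rainfall=-1]  = 3
Migration = 2Rainfall - 2Births + 2Predator  [with Rainfall=-1, Births=3, Predator=4]  = 0

0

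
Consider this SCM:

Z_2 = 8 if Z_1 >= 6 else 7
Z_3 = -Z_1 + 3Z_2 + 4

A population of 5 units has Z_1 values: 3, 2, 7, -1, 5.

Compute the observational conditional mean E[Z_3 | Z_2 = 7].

22.75

Conditioning on Z_2=7 selects the 4 unit(s) with Z_1 ∈ {3, 2, -1, 5}. Their Z_3 values: 22, 23, 26, 20. Mean = 22.75.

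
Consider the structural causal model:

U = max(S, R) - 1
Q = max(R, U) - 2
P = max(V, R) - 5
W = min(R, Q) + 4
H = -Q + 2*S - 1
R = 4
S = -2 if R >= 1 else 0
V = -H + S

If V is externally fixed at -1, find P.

Intervening sets V = -1 and removes its equation (V = -H + S).
P = max(V, R) - 5  [with V=-1, R=4]  = -1

-1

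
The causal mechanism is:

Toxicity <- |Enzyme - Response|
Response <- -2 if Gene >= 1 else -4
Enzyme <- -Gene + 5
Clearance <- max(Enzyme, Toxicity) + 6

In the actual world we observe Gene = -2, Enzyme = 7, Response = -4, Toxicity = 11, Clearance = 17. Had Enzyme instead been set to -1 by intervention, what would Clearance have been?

9

do(Enzyme=-1) replaces the equation Enzyme <- -Gene + 5 with the constant Enzyme = -1.
Response = -2 if Gene >= 1 else -4  [with Gene=-2]  = -4
Toxicity = |Enzyme - Response|  [with Enzyme=-1, Response=-4]  = 3
Clearance = max(Enzyme, Toxicity) + 6  [with Enzyme=-1, Toxicity=3]  = 9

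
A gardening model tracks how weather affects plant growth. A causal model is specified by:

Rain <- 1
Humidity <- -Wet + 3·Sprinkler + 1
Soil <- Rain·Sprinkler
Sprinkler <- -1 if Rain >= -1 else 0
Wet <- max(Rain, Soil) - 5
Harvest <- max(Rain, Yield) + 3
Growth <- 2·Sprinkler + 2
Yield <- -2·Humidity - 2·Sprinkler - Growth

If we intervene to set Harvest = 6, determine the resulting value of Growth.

do(Harvest=6) replaces the equation Harvest <- max(Rain, Yield) + 3 with the constant Harvest = 6.
Growth is not downstream of the intervention, so its value is determined by the original equations.
Sprinkler = -1 if Rain >= -1 else 0  [with Rain=1]  = -1
Growth = 2·Sprinkler + 2  [with Sprinkler=-1]  = 0

0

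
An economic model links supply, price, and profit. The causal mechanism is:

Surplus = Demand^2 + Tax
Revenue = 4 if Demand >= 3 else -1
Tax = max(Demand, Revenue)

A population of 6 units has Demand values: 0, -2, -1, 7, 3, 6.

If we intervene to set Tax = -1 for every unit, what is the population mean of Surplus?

Every unit gets Tax=-1 under the intervention. Surplus values become -1, 3, 0, 48, 8, 35; E[Surplus|do(Tax=-1)] = 15.5.

15.5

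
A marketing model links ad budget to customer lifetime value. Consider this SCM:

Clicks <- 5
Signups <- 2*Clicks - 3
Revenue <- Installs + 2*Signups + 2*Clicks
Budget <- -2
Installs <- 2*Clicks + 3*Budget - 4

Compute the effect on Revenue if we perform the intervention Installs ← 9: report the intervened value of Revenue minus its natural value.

do(Installs=9) replaces the equation Installs <- 2*Clicks + 3*Budget - 4 with the constant Installs = 9.
Signups = 2*Clicks - 3  [with Clicks=5]  = 7
Revenue = Installs + 2*Signups + 2*Clicks  [with Installs=9, Signups=7, Clicks=5]  = 33
Without intervention: Installs = 2*Clicks + 3*Budget - 4  [with Clicks=5, Budget=-2]  = 0; Signups = 2*Clicks - 3  [with Clicks=5]  = 7; Revenue = Installs + 2*Signups + 2*Clicks  [with Installs=0, Signups=7, Clicks=5]  = 24.
Change = 33 − 24 = 9.

9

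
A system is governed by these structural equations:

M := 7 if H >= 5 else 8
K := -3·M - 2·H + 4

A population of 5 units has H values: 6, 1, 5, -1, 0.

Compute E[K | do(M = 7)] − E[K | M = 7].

Under do(M=7), M's equation is replaced by M=7 for every unit. Per-unit K: -29, -19, -27, -15, -17. Mean = -21.4.
Conditioning on M=7 selects the 2 unit(s) with H ∈ {6, 5}. Their K values: -29, -27. Mean = -28.
Difference = -21.4 − (-28) = 6.6.

6.6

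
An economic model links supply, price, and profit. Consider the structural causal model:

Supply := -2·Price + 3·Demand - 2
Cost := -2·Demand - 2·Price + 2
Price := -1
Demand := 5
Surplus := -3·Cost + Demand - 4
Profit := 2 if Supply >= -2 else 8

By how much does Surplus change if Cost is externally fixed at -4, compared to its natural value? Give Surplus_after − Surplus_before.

Under do(Cost=-4), the mechanism Cost := -2·Demand - 2·Price + 2 is discarded; Cost is fixed at -4.
Surplus = -3·Cost + Demand - 4  [with Cost=-4, Demand=5]  = 13
Without intervention: Cost = -2·Demand - 2·Price + 2  [with Demand=5, Price=-1]  = -6; Surplus = -3·Cost + Demand - 4  [with Cost=-6, Demand=5]  = 19.
Change = 13 − 19 = -6.

-6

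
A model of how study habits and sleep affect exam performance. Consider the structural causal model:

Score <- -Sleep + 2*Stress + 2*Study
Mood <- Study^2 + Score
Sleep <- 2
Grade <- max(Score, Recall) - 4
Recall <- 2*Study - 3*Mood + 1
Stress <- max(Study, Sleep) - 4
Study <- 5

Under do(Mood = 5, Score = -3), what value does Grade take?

Setting Mood = 5, Score = -3 by intervention discards those variables' equations.
Recall = 2*Study - 3*Mood + 1  [with Study=5, Mood=5]  = -4
Grade = max(Score, Recall) - 4  [with Score=-3, Recall=-4]  = -7

-7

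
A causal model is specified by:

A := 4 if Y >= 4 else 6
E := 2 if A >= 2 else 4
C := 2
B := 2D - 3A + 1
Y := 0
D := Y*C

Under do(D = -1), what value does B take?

-19

do(D=-1) replaces the equation D := Y*C with the constant D = -1.
A = 4 if Y >= 4 else 6  [with Y=0]  = 6
B = 2D - 3A + 1  [with D=-1, A=6]  = -19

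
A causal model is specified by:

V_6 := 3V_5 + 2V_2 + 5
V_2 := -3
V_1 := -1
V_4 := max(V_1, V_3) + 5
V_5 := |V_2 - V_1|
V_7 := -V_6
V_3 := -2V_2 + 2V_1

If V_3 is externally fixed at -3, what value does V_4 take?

4

The intervention breaks the incoming arrows to V_3: V_3 := -2V_2 + 2V_1 no longer applies, and V_3 = -3.
V_4 = max(V_1, V_3) + 5  [with V_1=-1, V_3=-3]  = 4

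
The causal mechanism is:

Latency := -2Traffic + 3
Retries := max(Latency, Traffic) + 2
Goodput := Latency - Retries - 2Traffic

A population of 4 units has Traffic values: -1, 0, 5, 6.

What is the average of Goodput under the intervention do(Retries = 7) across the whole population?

Every unit gets Retries=7 under the intervention. Goodput values become 0, -4, -24, -28; E[Goodput|do(Retries=7)] = -14.

-14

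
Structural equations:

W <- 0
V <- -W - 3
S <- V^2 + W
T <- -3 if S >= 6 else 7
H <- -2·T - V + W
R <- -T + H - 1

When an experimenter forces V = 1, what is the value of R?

Under do(V=1), the mechanism V <- -W - 3 is discarded; V is fixed at 1.
S = V^2 + W  [with V=1, W=0]  = 1
T = -3 if S >= 6 else 7  [with S=1]  = 7
H = -2·T - V + W  [with T=7, V=1, W=0]  = -15
R = -T + H - 1  [with T=7, H=-15]  = -23

-23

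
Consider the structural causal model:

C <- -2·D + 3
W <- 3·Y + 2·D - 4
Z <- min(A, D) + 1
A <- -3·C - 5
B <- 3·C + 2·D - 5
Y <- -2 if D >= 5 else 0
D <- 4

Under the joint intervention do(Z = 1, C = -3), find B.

Under do(Z = 1, C = -3), each intervened variable's structural equation is replaced by its fixed value.
B = 3·C + 2·D - 5  [with C=-3, D=4]  = -6

-6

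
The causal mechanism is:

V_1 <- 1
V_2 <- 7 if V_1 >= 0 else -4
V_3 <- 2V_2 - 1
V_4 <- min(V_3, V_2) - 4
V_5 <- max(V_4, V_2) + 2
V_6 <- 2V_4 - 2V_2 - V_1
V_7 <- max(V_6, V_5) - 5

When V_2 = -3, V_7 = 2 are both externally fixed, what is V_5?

-1

Setting V_2 = -3, V_7 = 2 by intervention discards those variables' equations.
V_3 = 2V_2 - 1  [with V_2=-3]  = -7
V_4 = min(V_3, V_2) - 4  [with V_3=-7, V_2=-3]  = -11
V_5 = max(V_4, V_2) + 2  [with V_4=-11, V_2=-3]  = -1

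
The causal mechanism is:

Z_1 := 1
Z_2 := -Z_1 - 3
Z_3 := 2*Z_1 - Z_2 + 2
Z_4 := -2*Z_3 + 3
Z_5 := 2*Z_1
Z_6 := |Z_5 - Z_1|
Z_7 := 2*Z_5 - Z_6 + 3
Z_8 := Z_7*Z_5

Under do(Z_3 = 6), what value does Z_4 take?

The intervention breaks the incoming arrows to Z_3: Z_3 := 2*Z_1 - Z_2 + 2 no longer applies, and Z_3 = 6.
Z_4 = -2*Z_3 + 3  [with Z_3=6]  = -9

-9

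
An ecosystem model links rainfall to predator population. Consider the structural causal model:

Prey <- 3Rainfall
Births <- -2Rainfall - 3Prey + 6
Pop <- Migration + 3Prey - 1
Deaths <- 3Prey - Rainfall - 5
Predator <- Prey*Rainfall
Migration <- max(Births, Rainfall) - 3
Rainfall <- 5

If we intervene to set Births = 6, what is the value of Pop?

The intervention breaks the incoming arrows to Births: Births <- -2Rainfall - 3Prey + 6 no longer applies, and Births = 6.
Prey = 3Rainfall  [with Rainfall=5]  = 15
Migration = max(Births, Rainfall) - 3  [with Births=6, Rainfall=5]  = 3
Pop = Migration + 3Prey - 1  [with Migration=3, Prey=15]  = 47

47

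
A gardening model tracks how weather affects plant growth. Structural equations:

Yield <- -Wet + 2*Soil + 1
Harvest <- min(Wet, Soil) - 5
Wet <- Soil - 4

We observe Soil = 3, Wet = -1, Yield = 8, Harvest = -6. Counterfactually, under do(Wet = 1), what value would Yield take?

6

The intervention breaks the incoming arrows to Wet: Wet <- Soil - 4 no longer applies, and Wet = 1.
Yield = -Wet + 2*Soil + 1  [with Wet=1, Soil=3]  = 6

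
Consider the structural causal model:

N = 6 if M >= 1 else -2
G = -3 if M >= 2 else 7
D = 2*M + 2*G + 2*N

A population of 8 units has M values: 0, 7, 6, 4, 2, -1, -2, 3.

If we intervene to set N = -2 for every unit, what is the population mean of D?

The intervention sets N=-2 in all 8 units regardless of M. Recomputing D per unit gives 10, 4, 2, -2, -6, 8, 6, -4; average 2.25.

2.25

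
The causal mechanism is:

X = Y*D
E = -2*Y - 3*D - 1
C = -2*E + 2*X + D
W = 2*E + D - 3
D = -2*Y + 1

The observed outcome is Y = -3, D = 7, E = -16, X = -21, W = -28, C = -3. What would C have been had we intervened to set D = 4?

-6

Under do(D=4), the mechanism D = -2*Y + 1 is discarded; D is fixed at 4.
E = -2*Y - 3*D - 1  [with Y=-3, D=4]  = -7
X = Y*D  [with Y=-3, D=4]  = -12
C = -2*E + 2*X + D  [with E=-7, X=-12, D=4]  = -6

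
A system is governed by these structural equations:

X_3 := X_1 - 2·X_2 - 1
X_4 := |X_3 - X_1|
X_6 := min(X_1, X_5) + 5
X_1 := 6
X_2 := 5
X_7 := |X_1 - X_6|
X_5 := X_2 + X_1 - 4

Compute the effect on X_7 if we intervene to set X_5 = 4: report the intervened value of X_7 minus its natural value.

Under do(X_5=4), the mechanism X_5 := X_2 + X_1 - 4 is discarded; X_5 is fixed at 4.
X_6 = min(X_1, X_5) + 5  [with X_1=6, X_5=4]  = 9
X_7 = |X_1 - X_6|  [with X_1=6, X_6=9]  = 3
Without intervention: X_5 = X_2 + X_1 - 4  [with X_2=5, X_1=6]  = 7; X_6 = min(X_1, X_5) + 5  [with X_1=6, X_5=7]  = 11; X_7 = |X_1 - X_6|  [with X_1=6, X_6=11]  = 5.
Change = 3 − 5 = -2.

-2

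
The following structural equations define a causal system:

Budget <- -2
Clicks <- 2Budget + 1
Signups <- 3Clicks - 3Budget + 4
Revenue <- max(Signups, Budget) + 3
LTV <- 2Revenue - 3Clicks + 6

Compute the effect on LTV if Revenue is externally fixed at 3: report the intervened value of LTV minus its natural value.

-2

Intervening sets Revenue = 3 and removes its equation (Revenue <- max(Signups, Budget) + 3).
Clicks = 2Budget + 1  [with Budget=-2]  = -3
LTV = 2Revenue - 3Clicks + 6  [with Revenue=3, Clicks=-3]  = 21
Without intervention: Clicks = 2Budget + 1  [with Budget=-2]  = -3; Signups = 3Clicks - 3Budget + 4  [with Clicks=-3, Budget=-2]  = 1; Revenue = max(Signups, Budget) + 3  [with Signups=1, Budget=-2]  = 4; LTV = 2Revenue - 3Clicks + 6  [with Revenue=4, Clicks=-3]  = 23.
Change = 21 − 23 = -2.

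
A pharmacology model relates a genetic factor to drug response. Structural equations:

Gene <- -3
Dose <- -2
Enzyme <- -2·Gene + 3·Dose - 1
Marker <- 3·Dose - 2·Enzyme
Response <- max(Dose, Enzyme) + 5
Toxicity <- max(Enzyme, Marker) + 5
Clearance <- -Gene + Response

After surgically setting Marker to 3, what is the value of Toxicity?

8

Under do(Marker=3), the mechanism Marker <- 3·Dose - 2·Enzyme is discarded; Marker is fixed at 3.
Enzyme = -2·Gene + 3·Dose - 1  [with Gene=-3, Dose=-2]  = -1
Toxicity = max(Enzyme, Marker) + 5  [with Enzyme=-1, Marker=3]  = 8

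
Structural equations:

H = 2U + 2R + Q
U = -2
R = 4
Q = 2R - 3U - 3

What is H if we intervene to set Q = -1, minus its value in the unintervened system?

The intervention breaks the incoming arrows to Q: Q = 2R - 3U - 3 no longer applies, and Q = -1.
H = 2U + 2R + Q  [with U=-2, R=4, Q=-1]  = 3
Without intervention: Q = 2R - 3U - 3  [with R=4, U=-2]  = 11; H = 2U + 2R + Q  [with U=-2, R=4, Q=11]  = 15.
Change = 3 − 15 = -12.

-12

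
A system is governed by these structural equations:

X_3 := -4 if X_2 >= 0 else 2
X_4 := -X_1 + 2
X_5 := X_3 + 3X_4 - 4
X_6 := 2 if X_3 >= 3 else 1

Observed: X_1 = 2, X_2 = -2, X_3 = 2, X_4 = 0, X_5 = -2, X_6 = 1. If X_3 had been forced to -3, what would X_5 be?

do(X_3=-3) replaces the equation X_3 := -4 if X_2 >= 0 else 2 with the constant X_3 = -3.
X_4 = -X_1 + 2  [with X_1=2]  = 0
X_5 = X_3 + 3X_4 - 4  [with X_3=-3, X_4=0]  = -7

-7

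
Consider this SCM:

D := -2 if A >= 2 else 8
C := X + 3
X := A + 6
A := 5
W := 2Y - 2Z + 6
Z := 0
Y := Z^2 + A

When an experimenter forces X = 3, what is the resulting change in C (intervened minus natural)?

Intervening sets X = 3 and removes its equation (X := A + 6).
C = X + 3  [with X=3]  = 6
Without intervention: X = A + 6  [with A=5]  = 11; C = X + 3  [with X=11]  = 14.
Change = 6 − 14 = -8.

-8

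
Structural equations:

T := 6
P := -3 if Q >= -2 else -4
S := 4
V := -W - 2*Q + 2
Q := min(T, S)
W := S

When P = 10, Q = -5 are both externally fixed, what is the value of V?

The joint intervention fixes P = 10, Q = -5, removing each variable's own equation.
W = S  [with S=4]  = 4
V = -W - 2*Q + 2  [with W=4, Q=-5]  = 8

8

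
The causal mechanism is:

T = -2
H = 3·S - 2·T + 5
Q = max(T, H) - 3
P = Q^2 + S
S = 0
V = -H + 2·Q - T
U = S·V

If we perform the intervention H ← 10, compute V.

6

do(H=10) replaces the equation H = 3·S - 2·T + 5 with the constant H = 10.
Q = max(T, H) - 3  [with T=-2, H=10]  = 7
V = -H + 2·Q - T  [with H=10, Q=7, T=-2]  = 6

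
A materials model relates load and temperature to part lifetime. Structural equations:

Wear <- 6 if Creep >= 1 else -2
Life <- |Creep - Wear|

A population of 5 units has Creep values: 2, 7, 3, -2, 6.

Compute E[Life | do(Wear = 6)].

3.2

The intervention sets Wear=6 in all 5 units regardless of Creep. Recomputing Life per unit gives 4, 1, 3, 8, 0; average 3.2.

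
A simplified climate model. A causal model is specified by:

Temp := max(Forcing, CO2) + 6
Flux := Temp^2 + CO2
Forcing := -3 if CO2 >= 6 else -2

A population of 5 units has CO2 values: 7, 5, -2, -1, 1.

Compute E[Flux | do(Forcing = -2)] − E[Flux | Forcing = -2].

Under do(Forcing=-2), Forcing's equation is replaced by Forcing=-2 for every unit. Per-unit Flux: 176, 126, 14, 24, 50. Mean = 78.
E[Flux|Forcing=-2] averages over only the 4 units with Forcing=-2 (CO2 = 5, -2, -1, 1): Flux = 126, 14, 24, 50, mean 53.5.
Difference = 78 − 53.5 = 24.5.

24.5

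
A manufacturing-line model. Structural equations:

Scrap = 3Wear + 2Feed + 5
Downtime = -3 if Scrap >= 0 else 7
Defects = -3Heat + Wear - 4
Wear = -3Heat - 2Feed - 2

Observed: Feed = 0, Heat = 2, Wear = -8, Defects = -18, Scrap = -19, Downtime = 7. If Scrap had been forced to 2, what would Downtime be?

The intervention breaks the incoming arrows to Scrap: Scrap = 3Wear + 2Feed + 5 no longer applies, and Scrap = 2.
Downtime = -3 if Scrap >= 0 else 7  [with Scrap=2]  = -3

-3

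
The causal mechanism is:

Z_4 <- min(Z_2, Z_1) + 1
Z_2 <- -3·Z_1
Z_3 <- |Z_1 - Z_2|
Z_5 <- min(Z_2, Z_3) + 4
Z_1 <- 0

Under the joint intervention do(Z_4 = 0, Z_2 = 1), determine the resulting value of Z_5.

5

The joint intervention fixes Z_4 = 0, Z_2 = 1, removing each variable's own equation.
Z_3 = |Z_1 - Z_2|  [with Z_1=0, Z_2=1]  = 1
Z_5 = min(Z_2, Z_3) + 4  [with Z_2=1, Z_3=1]  = 5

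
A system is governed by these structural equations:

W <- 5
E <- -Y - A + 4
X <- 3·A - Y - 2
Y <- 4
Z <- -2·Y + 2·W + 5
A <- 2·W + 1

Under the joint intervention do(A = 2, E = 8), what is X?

0

Setting A = 2, E = 8 by intervention discards those variables' equations.
X = 3·A - Y - 2  [with A=2, Y=4]  = 0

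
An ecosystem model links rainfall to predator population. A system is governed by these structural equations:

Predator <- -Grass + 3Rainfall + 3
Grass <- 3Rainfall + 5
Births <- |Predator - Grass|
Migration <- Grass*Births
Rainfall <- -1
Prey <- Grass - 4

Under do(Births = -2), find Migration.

-4

The intervention breaks the incoming arrows to Births: Births <- |Predator - Grass| no longer applies, and Births = -2.
Grass = 3Rainfall + 5  [with Rainfall=-1]  = 2
Migration = Grass*Births  [with Grass=2, Births=-2]  = -4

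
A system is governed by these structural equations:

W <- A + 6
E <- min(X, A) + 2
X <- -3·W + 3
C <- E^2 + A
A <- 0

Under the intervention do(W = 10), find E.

-25

Under do(W=10), the mechanism W <- A + 6 is discarded; W is fixed at 10.
X = -3·W + 3  [with W=10]  = -27
E = min(X, A) + 2  [with X=-27, A=0]  = -25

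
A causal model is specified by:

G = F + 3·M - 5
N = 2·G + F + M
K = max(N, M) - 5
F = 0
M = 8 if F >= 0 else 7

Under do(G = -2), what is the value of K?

3

do(G=-2) replaces the equation G = F + 3·M - 5 with the constant G = -2.
M = 8 if F >= 0 else 7  [with F=0]  = 8
N = 2·G + F + M  [with G=-2, F=0, M=8]  = 4
K = max(N, M) - 5  [with N=4, M=8]  = 3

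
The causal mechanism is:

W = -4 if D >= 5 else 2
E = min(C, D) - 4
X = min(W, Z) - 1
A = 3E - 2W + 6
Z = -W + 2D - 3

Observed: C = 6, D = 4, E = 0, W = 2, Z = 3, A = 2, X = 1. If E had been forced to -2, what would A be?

-4

The intervention breaks the incoming arrows to E: E = min(C, D) - 4 no longer applies, and E = -2.
W = -4 if D >= 5 else 2  [with D=4]  = 2
A = 3E - 2W + 6  [with E=-2, W=2]  = -4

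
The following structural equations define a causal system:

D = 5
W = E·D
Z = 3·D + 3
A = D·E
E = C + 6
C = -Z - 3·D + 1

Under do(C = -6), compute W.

0

The intervention breaks the incoming arrows to C: C = -Z - 3·D + 1 no longer applies, and C = -6.
E = C + 6  [with C=-6]  = 0
W = E·D  [with E=0, D=5]  = 0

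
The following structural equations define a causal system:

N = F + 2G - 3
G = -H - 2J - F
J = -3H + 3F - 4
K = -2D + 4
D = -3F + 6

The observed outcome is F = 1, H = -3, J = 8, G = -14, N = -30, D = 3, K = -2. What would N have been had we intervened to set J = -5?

22

do(J=-5) replaces the equation J = -3H + 3F - 4 with the constant J = -5.
G = -H - 2J - F  [with H=-3, J=-5, F=1]  = 12
N = F + 2G - 3  [with F=1, G=12]  = 22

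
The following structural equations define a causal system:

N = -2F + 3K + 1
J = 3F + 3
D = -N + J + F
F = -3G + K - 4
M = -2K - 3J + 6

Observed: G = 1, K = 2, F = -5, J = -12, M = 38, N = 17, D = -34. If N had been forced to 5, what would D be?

-22

Intervening sets N = 5 and removes its equation (N = -2F + 3K + 1).
F = -3G + K - 4  [with G=1, K=2]  = -5
J = 3F + 3  [with F=-5]  = -12
D = -N + J + F  [with N=5, J=-12, F=-5]  = -22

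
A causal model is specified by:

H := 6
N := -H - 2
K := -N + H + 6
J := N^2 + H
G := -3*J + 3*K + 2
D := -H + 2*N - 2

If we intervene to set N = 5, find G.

-70

do(N=5) replaces the equation N := -H - 2 with the constant N = 5.
K = -N + H + 6  [with N=5, H=6]  = 7
J = N^2 + H  [with N=5, H=6]  = 31
G = -3*J + 3*K + 2  [with J=31, K=7]  = -70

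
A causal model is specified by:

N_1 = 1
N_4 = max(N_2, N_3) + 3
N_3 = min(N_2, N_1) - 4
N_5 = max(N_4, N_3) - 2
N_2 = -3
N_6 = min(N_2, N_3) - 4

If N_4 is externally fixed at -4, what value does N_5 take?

Intervening sets N_4 = -4 and removes its equation (N_4 = max(N_2, N_3) + 3).
N_3 = min(N_2, N_1) - 4  [with N_2=-3, N_1=1]  = -7
N_5 = max(N_4, N_3) - 2  [with N_4=-4, N_3=-7]  = -6

-6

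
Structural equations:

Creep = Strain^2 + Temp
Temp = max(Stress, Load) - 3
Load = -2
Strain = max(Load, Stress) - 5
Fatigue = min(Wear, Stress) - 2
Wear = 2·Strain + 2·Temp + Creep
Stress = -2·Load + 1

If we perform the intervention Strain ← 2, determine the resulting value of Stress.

Under do(Strain=2), the mechanism Strain = max(Load, Stress) - 5 is discarded; Strain is fixed at 2.
Since Stress is not a descendant of the intervened variable, it is unaffected.
Stress = -2·Load + 1  [with Load=-2]  = 5

5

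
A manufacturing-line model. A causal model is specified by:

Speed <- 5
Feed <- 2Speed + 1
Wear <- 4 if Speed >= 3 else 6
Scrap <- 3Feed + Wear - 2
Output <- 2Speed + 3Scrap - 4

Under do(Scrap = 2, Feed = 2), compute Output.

12

The joint intervention fixes Scrap = 2, Feed = 2, removing each variable's own equation.
Output = 2Speed + 3Scrap - 4  [with Speed=5, Scrap=2]  = 12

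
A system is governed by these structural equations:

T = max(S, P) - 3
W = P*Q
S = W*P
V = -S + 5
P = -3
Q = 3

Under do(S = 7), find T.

Under do(S=7), the mechanism S = W*P is discarded; S is fixed at 7.
T = max(S, P) - 3  [with S=7, P=-3]  = 4

4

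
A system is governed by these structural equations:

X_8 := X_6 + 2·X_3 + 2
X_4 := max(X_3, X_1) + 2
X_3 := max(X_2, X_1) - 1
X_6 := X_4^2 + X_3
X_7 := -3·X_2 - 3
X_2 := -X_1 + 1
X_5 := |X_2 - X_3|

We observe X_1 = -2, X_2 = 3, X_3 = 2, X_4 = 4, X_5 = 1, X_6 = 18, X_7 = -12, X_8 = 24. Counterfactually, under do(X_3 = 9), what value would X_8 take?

150

The intervention breaks the incoming arrows to X_3: X_3 := max(X_2, X_1) - 1 no longer applies, and X_3 = 9.
X_4 = max(X_3, X_1) + 2  [with X_3=9, X_1=-2]  = 11
X_6 = X_4^2 + X_3  [with X_4=11, X_3=9]  = 130
X_8 = X_6 + 2·X_3 + 2  [with X_6=130, X_3=9]  = 150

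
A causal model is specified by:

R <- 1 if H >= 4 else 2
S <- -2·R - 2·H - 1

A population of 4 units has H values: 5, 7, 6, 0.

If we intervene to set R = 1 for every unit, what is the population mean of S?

-12

The intervention sets R=1 in all 4 units regardless of H. Recomputing S per unit gives -13, -17, -15, -3; average -12.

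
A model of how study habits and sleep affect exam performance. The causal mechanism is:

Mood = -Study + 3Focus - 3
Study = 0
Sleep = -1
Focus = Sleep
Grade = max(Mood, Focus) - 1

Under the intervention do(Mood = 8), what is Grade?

7

Intervening sets Mood = 8 and removes its equation (Mood = -Study + 3Focus - 3).
Focus = Sleep  [with Sleep=-1]  = -1
Grade = max(Mood, Focus) - 1  [with Mood=8, Focus=-1]  = 7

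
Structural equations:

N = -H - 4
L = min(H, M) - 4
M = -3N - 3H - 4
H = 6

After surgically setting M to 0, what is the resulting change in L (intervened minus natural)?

The intervention breaks the incoming arrows to M: M = -3N - 3H - 4 no longer applies, and M = 0.
L = min(H, M) - 4  [with H=6, M=0]  = -4
Without intervention: N = -H - 4  [with H=6]  = -10; M = -3N - 3H - 4  [with N=-10, H=6]  = 8; L = min(H, M) - 4  [with H=6, M=8]  = 2.
Change = -4 − 2 = -6.

-6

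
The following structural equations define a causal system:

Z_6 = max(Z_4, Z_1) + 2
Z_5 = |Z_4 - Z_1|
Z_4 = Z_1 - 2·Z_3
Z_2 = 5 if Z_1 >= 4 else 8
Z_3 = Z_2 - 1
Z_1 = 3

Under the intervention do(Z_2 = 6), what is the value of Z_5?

10

do(Z_2=6) replaces the equation Z_2 = 5 if Z_1 >= 4 else 8 with the constant Z_2 = 6.
Z_3 = Z_2 - 1  [with Z_2=6]  = 5
Z_4 = Z_1 - 2·Z_3  [with Z_1=3, Z_3=5]  = -7
Z_5 = |Z_4 - Z_1|  [with Z_4=-7, Z_1=3]  = 10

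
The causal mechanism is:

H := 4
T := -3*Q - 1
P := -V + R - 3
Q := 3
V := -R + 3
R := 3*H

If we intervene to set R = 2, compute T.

-10

The intervention breaks the incoming arrows to R: R := 3*H no longer applies, and R = 2.
T is not downstream of the intervention, so its value is determined by the original equations.
T = -3*Q - 1  [with Q=3]  = -10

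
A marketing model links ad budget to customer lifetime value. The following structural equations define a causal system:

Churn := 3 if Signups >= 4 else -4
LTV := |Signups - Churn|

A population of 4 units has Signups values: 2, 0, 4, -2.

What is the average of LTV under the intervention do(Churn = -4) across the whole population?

5

do(Churn=-4) breaks Churn's dependence on Signups. With Churn=-4 fixed, LTV across the units is 6, 4, 8, 2, mean 5.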